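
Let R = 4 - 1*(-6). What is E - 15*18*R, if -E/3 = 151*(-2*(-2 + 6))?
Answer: 924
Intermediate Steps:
R = 10 (R = 4 + 6 = 10)
E = 3624 (E = -453*(-2*(-2 + 6)) = -453*(-2*4) = -453*(-8) = -3*(-1208) = 3624)
E - 15*18*R = 3624 - 15*18*10 = 3624 - 270*10 = 3624 - 1*2700 = 3624 - 2700 = 924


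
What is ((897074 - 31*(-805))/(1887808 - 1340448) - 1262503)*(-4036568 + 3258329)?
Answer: 48890581400888199/49760 ≈ 9.8253e+11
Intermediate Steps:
((897074 - 31*(-805))/(1887808 - 1340448) - 1262503)*(-4036568 + 3258329) = ((897074 + 24955)/547360 - 1262503)*(-778239) = (922029*(1/547360) - 1262503)*(-778239) = (922029/547360 - 1262503)*(-778239) = -691042720051/547360*(-778239) = 48890581400888199/49760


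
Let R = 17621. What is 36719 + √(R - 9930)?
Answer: 36719 + √7691 ≈ 36807.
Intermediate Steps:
36719 + √(R - 9930) = 36719 + √(17621 - 9930) = 36719 + √7691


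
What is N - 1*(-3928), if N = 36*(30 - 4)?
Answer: 4864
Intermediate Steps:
N = 936 (N = 36*26 = 936)
N - 1*(-3928) = 936 - 1*(-3928) = 936 + 3928 = 4864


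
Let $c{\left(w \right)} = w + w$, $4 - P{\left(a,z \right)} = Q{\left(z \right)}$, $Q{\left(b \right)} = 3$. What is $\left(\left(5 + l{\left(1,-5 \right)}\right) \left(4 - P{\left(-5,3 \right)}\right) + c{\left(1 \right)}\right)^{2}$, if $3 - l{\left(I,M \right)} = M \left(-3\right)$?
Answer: $361$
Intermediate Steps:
$P{\left(a,z \right)} = 1$ ($P{\left(a,z \right)} = 4 - 3 = 1$)
$c{\left(w \right)} = 2 w$
$l{\left(I,M \right)} = 3 + 3 M$ ($l{\left(I,M \right)} = 3 - M \left(-3\right) = 3 - - 3 M = 3 + 3 M$)
$\left(\left(5 + l{\left(1,-5 \right)}\right) \left(4 - P{\left(-5,3 \right)}\right) + c{\left(1 \right)}\right)^{2} = \left(\left(5 + \left(3 + 3 \left(-5\right)\right)\right) \left(4 - 1\right) + 2 \cdot 1\right)^{2} = \left(\left(5 + \left(3 - 15\right)\right) \left(4 - 1\right) + 2\right)^{2} = \left(\left(5 - 12\right) 3 + 2\right)^{2} = \left(\left(-7\right) 3 + 2\right)^{2} = \left(-21 + 2\right)^{2} = \left(-19\right)^{2} = 361$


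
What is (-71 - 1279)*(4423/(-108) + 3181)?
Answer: -8478125/2 ≈ -4.2391e+6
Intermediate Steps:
(-71 - 1279)*(4423/(-108) + 3181) = -1350*(4423*(-1/108) + 3181) = -1350*(-4423/108 + 3181) = -1350*339125/108 = -8478125/2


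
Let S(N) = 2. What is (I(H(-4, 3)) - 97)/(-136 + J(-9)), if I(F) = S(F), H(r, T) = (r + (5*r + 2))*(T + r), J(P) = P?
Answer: 19/29 ≈ 0.65517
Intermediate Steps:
H(r, T) = (2 + 6*r)*(T + r) (H(r, T) = (r + (2 + 5*r))*(T + r) = (2 + 6*r)*(T + r))
I(F) = 2
(I(H(-4, 3)) - 97)/(-136 + J(-9)) = (2 - 97)/(-136 - 9) = -95/(-145) = -95*(-1/145) = 19/29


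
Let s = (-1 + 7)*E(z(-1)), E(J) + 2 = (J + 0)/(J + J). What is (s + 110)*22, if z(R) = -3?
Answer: 2222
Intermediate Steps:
E(J) = -3/2 (E(J) = -2 + (J + 0)/(J + J) = -2 + J/((2*J)) = -2 + J*(1/(2*J)) = -2 + ½ = -3/2)
s = -9 (s = (-1 + 7)*(-3/2) = 6*(-3/2) = -9)
(s + 110)*22 = (-9 + 110)*22 = 101*22 = 2222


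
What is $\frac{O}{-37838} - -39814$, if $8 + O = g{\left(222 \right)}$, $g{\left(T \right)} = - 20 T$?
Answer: $\frac{753243290}{18919} \approx 39814.0$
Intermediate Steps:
$O = -4448$ ($O = -8 - 4440 = -4448$)
$\frac{O}{-37838} - -39814 = - \frac{4448}{-37838} - -39814 = \left(-4448\right) \left(- \frac{1}{37838}\right) + 39814 = \frac{2224}{18919} + 39814 = \frac{753243290}{18919}$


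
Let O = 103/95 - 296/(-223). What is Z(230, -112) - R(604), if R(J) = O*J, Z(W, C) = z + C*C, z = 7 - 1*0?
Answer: 235035179/21185 ≈ 11094.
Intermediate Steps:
z = 7 (z = 7 + 0 = 7)
O = 51089/21185 (O = 103*(1/95) - 296*(-1/223) = 103/95 + 296/223 = 51089/21185 ≈ 2.4116)
Z(W, C) = 7 + C**2 (Z(W, C) = 7 + C*C = 7 + C**2)
R(J) = 51089*J/21185
Z(230, -112) - R(604) = (7 + (-112)**2) - 51089*604/21185 = (7 + 12544) - 1*30857756/21185 = 12551 - 30857756/21185 = 235035179/21185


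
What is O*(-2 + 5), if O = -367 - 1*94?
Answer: -1383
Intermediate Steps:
O = -461 (O = -367 - 94 = -461)
O*(-2 + 5) = -461*(-2 + 5) = -461*3 = -1383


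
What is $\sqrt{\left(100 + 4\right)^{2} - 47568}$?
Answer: $4 i \sqrt{2297} \approx 191.71 i$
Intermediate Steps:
$\sqrt{\left(100 + 4\right)^{2} - 47568} = \sqrt{104^{2} - 47568} = \sqrt{10816 - 47568} = \sqrt{-36752} = 4 i \sqrt{2297}$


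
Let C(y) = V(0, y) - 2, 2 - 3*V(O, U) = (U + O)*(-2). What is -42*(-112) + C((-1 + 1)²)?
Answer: 14108/3 ≈ 4702.7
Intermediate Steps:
V(O, U) = ⅔ + 2*O/3 + 2*U/3 (V(O, U) = ⅔ - (U + O)*(-2)/3 = ⅔ - (O + U)*(-2)/3 = ⅔ - (-2*O - 2*U)/3 = ⅔ + (2*O/3 + 2*U/3) = ⅔ + 2*O/3 + 2*U/3)
C(y) = -4/3 + 2*y/3 (C(y) = (⅔ + (⅔)*0 + 2*y/3) - 2 = (⅔ + 0 + 2*y/3) - 2 = (⅔ + 2*y/3) - 2 = -4/3 + 2*y/3)
-42*(-112) + C((-1 + 1)²) = -42*(-112) + (-4/3 + 2*(-1 + 1)²/3) = 4704 + (-4/3 + (⅔)*0²) = 4704 + (-4/3 + (⅔)*0) = 4704 + (-4/3 + 0) = 4704 - 4/3 = 14108/3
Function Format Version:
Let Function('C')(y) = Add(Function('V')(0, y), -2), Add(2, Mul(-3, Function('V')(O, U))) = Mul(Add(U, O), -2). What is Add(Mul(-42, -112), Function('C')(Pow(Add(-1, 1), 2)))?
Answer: Rational(14108, 3) ≈ 4702.7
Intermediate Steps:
Function('V')(O, U) = Add(Rational(2, 3), Mul(Rational(2, 3), O), Mul(Rational(2, 3), U)) (Function('V')(O, U) = Add(Rational(2, 3), Mul(Rational(-1, 3), Mul(Add(U, O), -2))) = Add(Rational(2, 3), Mul(Rational(-1, 3), Mul(Add(O, U), -2))) = Add(Rational(2, 3), Mul(Rational(-1, 3), Add(Mul(-2, O), Mul(-2, U)))) = Add(Rational(2, 3), Add(Mul(Rational(2, 3), O), Mul(Rational(2, 3), U))) = Add(Rational(2, 3), Mul(Rational(2, 3), O), Mul(Rational(2, 3), U)))
Function('C')(y) = Add(Rational(-4, 3), Mul(Rational(2, 3), y)) (Function('C')(y) = Add(Add(Rational(2, 3), Mul(Rational(2, 3), 0), Mul(Rational(2, 3), y)), -2) = Add(Add(Rational(2, 3), 0, Mul(Rational(2, 3), y)), -2) = Add(Add(Rational(2, 3), Mul(Rational(2, 3), y)), -2) = Add(Rational(-4, 3), Mul(Rational(2, 3), y)))
Add(Mul(-42, -112), Function('C')(Pow(Add(-1, 1), 2))) = Add(Mul(-42, -112), Add(Rational(-4, 3), Mul(Rational(2, 3), Pow(Add(-1, 1), 2)))) = Add(4704, Add(Rational(-4, 3), Mul(Rational(2, 3), Pow(0, 2)))) = Add(4704, Add(Rational(-4, 3), Mul(Rational(2, 3), 0))) = Add(4704, Add(Rational(-4, 3), 0)) = Add(4704, Rational(-4, 3)) = Rational(14108, 3)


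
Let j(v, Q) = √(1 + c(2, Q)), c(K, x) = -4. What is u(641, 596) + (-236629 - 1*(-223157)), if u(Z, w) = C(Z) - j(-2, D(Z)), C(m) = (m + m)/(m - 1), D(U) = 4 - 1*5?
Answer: -4310399/320 - I*√3 ≈ -13470.0 - 1.732*I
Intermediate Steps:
D(U) = -1 (D(U) = 4 - 5 = -1)
j(v, Q) = I*√3 (j(v, Q) = √(1 - 4) = √(-3) = I*√3)
C(m) = 2*m/(-1 + m) (C(m) = (2*m)/(-1 + m) = 2*m/(-1 + m))
u(Z, w) = -I*√3 + 2*Z/(-1 + Z) (u(Z, w) = 2*Z/(-1 + Z) - I*√3 = -I*√3 + 2*Z/(-1 + Z))
u(641, 596) + (-236629 - 1*(-223157)) = (2*641 + I*√3*(1 - 1*641))/(-1 + 641) + (-236629 - 1*(-223157)) = (1282 + I*√3*(1 - 641))/640 + (-236629 + 223157) = (1282 + I*√3*(-640))/640 - 13472 = (1282 - 640*I*√3)/640 - 13472 = (641/320 - I*√3) - 13472 = -4310399/320 - I*√3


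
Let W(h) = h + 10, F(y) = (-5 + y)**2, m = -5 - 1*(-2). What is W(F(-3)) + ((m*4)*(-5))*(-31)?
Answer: -1786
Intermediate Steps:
m = -3 (m = -5 + 2 = -3)
W(h) = 10 + h
W(F(-3)) + ((m*4)*(-5))*(-31) = (10 + (-5 - 3)**2) + (-3*4*(-5))*(-31) = (10 + (-8)**2) - 12*(-5)*(-31) = (10 + 64) + 60*(-31) = 74 - 1860 = -1786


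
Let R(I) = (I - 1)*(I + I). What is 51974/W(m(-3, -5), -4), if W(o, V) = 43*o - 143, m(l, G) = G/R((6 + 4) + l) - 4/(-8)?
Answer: -4365816/10421 ≈ -418.94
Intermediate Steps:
R(I) = 2*I*(-1 + I) (R(I) = (-1 + I)*(2*I) = 2*I*(-1 + I))
m(l, G) = 1/2 + G/(2*(9 + l)*(10 + l)) (m(l, G) = G/((2*((6 + 4) + l)*(-1 + ((6 + 4) + l)))) - 4/(-8) = G/((2*(10 + l)*(-1 + (10 + l)))) - 4*(-1/8) = G/((2*(10 + l)*(9 + l))) + 1/2 = G/((2*(9 + l)*(10 + l))) + 1/2 = G*(1/(2*(9 + l)*(10 + l))) + 1/2 = G/(2*(9 + l)*(10 + l)) + 1/2 = 1/2 + G/(2*(9 + l)*(10 + l)))
W(o, V) = -143 + 43*o
51974/W(m(-3, -5), -4) = 51974/(-143 + 43*((-5 + (9 - 3)*(10 - 3))/(2*(9 - 3)*(10 - 3)))) = 51974/(-143 + 43*((1/2)*(-5 + 6*7)/(6*7))) = 51974/(-143 + 43*((1/2)*(1/6)*(1/7)*(-5 + 42))) = 51974/(-143 + 43*((1/2)*(1/6)*(1/7)*37)) = 51974/(-143 + 43*(37/84)) = 51974/(-143 + 1591/84) = 51974/(-10421/84) = 51974*(-84/10421) = -4365816/10421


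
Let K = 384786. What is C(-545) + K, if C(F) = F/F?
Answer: 384787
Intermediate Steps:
C(F) = 1
C(-545) + K = 1 + 384786 = 384787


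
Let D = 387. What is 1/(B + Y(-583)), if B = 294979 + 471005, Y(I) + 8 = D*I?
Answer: 1/540355 ≈ 1.8506e-6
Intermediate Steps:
Y(I) = -8 + 387*I
B = 765984
1/(B + Y(-583)) = 1/(765984 + (-8 + 387*(-583))) = 1/(765984 + (-8 - 225621)) = 1/(765984 - 225629) = 1/540355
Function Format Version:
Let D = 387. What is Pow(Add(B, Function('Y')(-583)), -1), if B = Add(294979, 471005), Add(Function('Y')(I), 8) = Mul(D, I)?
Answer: Rational(1, 540355) ≈ 1.8506e-6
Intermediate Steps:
Function('Y')(I) = Add(-8, Mul(387, I))
B = 765984
Pow(Add(B, Function('Y')(-583)), -1) = Pow(Add(765984, Add(-8, Mul(387, -583))), -1) = Pow(Add(765984, Add(-8, -225621)), -1) = Pow(Add(765984, -225629), -1) = Pow(540355, -1) = Rational(1, 540355)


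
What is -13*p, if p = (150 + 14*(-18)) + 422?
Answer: -4160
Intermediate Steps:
p = 320 (p = (150 - 252) + 422 = -102 + 422 = 320)
-13*p = -13*320 = -4160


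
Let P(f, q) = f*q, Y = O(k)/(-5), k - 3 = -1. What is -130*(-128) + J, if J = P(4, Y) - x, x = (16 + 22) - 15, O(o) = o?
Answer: 83077/5 ≈ 16615.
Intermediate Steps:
k = 2 (k = 3 - 1 = 2)
Y = -⅖ (Y = 2/(-5) = 2*(-⅕) = -⅖ ≈ -0.40000)
x = 23 (x = 38 - 15 = 23)
J = -123/5 (J = 4*(-⅖) - 1*23 = -8/5 - 23 = -123/5 ≈ -24.600)
-130*(-128) + J = -130*(-128) - 123/5 = 16640 - 123/5 = 83077/5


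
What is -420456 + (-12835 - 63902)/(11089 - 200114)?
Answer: -79476618663/189025 ≈ -4.2046e+5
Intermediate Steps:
-420456 + (-12835 - 63902)/(11089 - 200114) = -420456 - 76737/(-189025) = -420456 - 76737*(-1/189025) = -420456 + 76737/189025 = -79476618663/189025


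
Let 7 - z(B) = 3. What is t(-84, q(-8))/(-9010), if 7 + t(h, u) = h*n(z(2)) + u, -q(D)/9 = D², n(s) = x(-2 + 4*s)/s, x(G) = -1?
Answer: 281/4505 ≈ 0.062375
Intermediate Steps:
z(B) = 4 (z(B) = 7 - 1*3 = 7 - 3 = 4)
n(s) = -1/s
q(D) = -9*D²
t(h, u) = -7 + u - h/4 (t(h, u) = -7 + (h*(-1/4) + u) = -7 + (h*(-1*¼) + u) = -7 + (h*(-¼) + u) = -7 + (-h/4 + u) = -7 + (u - h/4) = -7 + u - h/4)
t(-84, q(-8))/(-9010) = (-7 - 9*(-8)² - ¼*(-84))/(-9010) = (-7 - 9*64 + 21)*(-1/9010) = (-7 - 576 + 21)*(-1/9010) = -562*(-1/9010) = 281/4505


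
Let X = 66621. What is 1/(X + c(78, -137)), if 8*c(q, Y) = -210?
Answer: 4/266379 ≈ 1.5016e-5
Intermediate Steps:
c(q, Y) = -105/4 (c(q, Y) = (⅛)*(-210) = -105/4)
1/(X + c(78, -137)) = 1/(66621 - 105/4) = 1/(266379/4) = 4/266379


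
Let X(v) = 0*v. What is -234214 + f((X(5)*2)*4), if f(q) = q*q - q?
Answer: -234214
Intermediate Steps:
X(v) = 0
f(q) = q² - q
-234214 + f((X(5)*2)*4) = -234214 + ((0*2)*4)*(-1 + (0*2)*4) = -234214 + (0*4)*(-1 + 0*4) = -234214 + 0*(-1 + 0) = -234214 + 0*(-1) = -234214 + 0 = -234214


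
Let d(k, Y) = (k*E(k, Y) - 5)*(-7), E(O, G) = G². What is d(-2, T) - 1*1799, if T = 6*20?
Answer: 199836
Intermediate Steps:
T = 120
d(k, Y) = 35 - 7*k*Y² (d(k, Y) = (k*Y² - 5)*(-7) = (-5 + k*Y²)*(-7) = 35 - 7*k*Y²)
d(-2, T) - 1*1799 = (35 - 7*(-2)*120²) - 1*1799 = (35 - 7*(-2)*14400) - 1799 = (35 + 201600) - 1799 = 201635 - 1799 = 199836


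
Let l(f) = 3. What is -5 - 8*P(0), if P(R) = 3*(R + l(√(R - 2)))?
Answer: -77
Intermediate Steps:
P(R) = 9 + 3*R (P(R) = 3*(R + 3) = 3*(3 + R) = 9 + 3*R)
-5 - 8*P(0) = -5 - 8*(9 + 3*0) = -5 - 8*(9 + 0) = -5 - 8*9 = -5 - 72 = -77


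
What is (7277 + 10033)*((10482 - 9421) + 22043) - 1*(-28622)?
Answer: 399958862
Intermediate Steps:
(7277 + 10033)*((10482 - 9421) + 22043) - 1*(-28622) = 17310*(1061 + 22043) + 28622 = 17310*23104 + 28622 = 399930240 + 28622 = 399958862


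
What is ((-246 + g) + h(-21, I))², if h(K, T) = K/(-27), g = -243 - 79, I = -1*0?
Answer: 26061025/81 ≈ 3.2174e+5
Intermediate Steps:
I = 0
g = -322
h(K, T) = -K/27 (h(K, T) = K*(-1/27) = -K/27)
((-246 + g) + h(-21, I))² = ((-246 - 322) - 1/27*(-21))² = (-568 + 7/9)² = (-5105/9)² = 26061025/81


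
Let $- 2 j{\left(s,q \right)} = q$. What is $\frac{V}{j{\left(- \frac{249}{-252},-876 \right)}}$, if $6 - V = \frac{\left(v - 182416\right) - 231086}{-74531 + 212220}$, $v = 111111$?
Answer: $\frac{376175}{20102594} \approx 0.018713$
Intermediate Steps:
$j{\left(s,q \right)} = - \frac{q}{2}$
$V = \frac{1128525}{137689}$ ($V = 6 - \frac{\left(111111 - 182416\right) - 231086}{-74531 + 212220} = 6 - \frac{-71305 - 231086}{137689} = 6 - \left(-302391\right) \frac{1}{137689} = 6 - - \frac{302391}{137689} = 6 + \frac{302391}{137689} = \frac{1128525}{137689} \approx 8.1962$)
$\frac{V}{j{\left(- \frac{249}{-252},-876 \right)}} = \frac{1128525}{137689 \left(\left(- \frac{1}{2}\right) \left(-876\right)\right)} = \frac{1128525}{137689 \cdot 438} = \frac{1128525}{137689} \cdot \frac{1}{438} = \frac{376175}{20102594}$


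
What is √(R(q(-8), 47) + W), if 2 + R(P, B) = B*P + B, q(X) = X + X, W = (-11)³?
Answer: I*√2038 ≈ 45.144*I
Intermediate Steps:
W = -1331
q(X) = 2*X
R(P, B) = -2 + B + B*P (R(P, B) = -2 + (B*P + B) = -2 + (B + B*P) = -2 + B + B*P)
√(R(q(-8), 47) + W) = √((-2 + 47 + 47*(2*(-8))) - 1331) = √((-2 + 47 + 47*(-16)) - 1331) = √((-2 + 47 - 752) - 1331) = √(-707 - 1331) = √(-2038) = I*√2038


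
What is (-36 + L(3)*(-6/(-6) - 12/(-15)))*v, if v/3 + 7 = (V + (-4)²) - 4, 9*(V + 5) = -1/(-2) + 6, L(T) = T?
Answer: -663/10 ≈ -66.300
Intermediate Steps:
V = -77/18 (V = -5 + (-1/(-2) + 6)/9 = -5 + (-1*(-½) + 6)/9 = -5 + (½ + 6)/9 = -5 + (⅑)*(13/2) = -5 + 13/18 = -77/18 ≈ -4.2778)
v = 13/6 (v = -21 + 3*((-77/18 + (-4)²) - 4) = -21 + 3*((-77/18 + 16) - 4) = -21 + 3*(211/18 - 4) = -21 + 3*(139/18) = -21 + 139/6 = 13/6 ≈ 2.1667)
(-36 + L(3)*(-6/(-6) - 12/(-15)))*v = (-36 + 3*(-6/(-6) - 12/(-15)))*(13/6) = (-36 + 3*(-6*(-⅙) - 12*(-1/15)))*(13/6) = (-36 + 3*(1 + ⅘))*(13/6) = (-36 + 3*(9/5))*(13/6) = (-36 + 27/5)*(13/6) = -153/5*13/6 = -663/10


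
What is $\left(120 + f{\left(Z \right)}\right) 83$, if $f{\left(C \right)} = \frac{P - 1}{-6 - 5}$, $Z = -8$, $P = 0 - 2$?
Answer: $\frac{109809}{11} \approx 9982.6$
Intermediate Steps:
$P = -2$ ($P = 0 - 2 = -2$)
$f{\left(C \right)} = \frac{3}{11}$ ($f{\left(C \right)} = \frac{-2 - 1}{-6 - 5} = - \frac{3}{-11} = \left(-3\right) \left(- \frac{1}{11}\right) = \frac{3}{11}$)
$\left(120 + f{\left(Z \right)}\right) 83 = \left(120 + \frac{3}{11}\right) 83 = \frac{1323}{11} \cdot 83 = \frac{109809}{11}$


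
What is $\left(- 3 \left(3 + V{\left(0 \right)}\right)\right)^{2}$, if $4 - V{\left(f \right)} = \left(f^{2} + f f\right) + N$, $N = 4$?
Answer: $81$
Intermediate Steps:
$V{\left(f \right)} = - 2 f^{2}$ ($V{\left(f \right)} = 4 - \left(\left(f^{2} + f f\right) + 4\right) = 4 - \left(\left(f^{2} + f^{2}\right) + 4\right) = 4 - \left(2 f^{2} + 4\right) = 4 - \left(4 + 2 f^{2}\right) = - 2 f^{2}$)
$\left(- 3 \left(3 + V{\left(0 \right)}\right)\right)^{2} = \left(- 3 \left(3 - 2 \cdot 0^{2}\right)\right)^{2} = \left(- 3 \left(3 - 0\right)\right)^{2} = \left(- 3 \left(3 + 0\right)\right)^{2} = \left(\left(-3\right) 3\right)^{2} = \left(-9\right)^{2} = 81$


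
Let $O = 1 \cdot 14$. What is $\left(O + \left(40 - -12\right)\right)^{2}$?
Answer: $4356$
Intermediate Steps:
$O = 14$
$\left(O + \left(40 - -12\right)\right)^{2} = \left(14 + \left(40 - -12\right)\right)^{2} = \left(14 + \left(40 + 12\right)\right)^{2} = \left(14 + 52\right)^{2} = 66^{2} = 4356$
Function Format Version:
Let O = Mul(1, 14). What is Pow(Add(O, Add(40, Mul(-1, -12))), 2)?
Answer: 4356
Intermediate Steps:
O = 14
Pow(Add(O, Add(40, Mul(-1, -12))), 2) = Pow(Add(14, Add(40, Mul(-1, -12))), 2) = Pow(Add(14, Add(40, 12)), 2) = Pow(Add(14, 52), 2) = Pow(66, 2) = 4356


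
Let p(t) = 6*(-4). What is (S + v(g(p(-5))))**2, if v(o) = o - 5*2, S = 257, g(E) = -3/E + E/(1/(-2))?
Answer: 5574321/64 ≈ 87099.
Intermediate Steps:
p(t) = -24
g(E) = -3/E - 2*E (g(E) = -3/E + E/(-1/2) = -3/E + E*(-2) = -3/E - 2*E)
v(o) = -10 + o (v(o) = o - 10 = -10 + o)
(S + v(g(p(-5))))**2 = (257 + (-10 + (-3/(-24) - 2*(-24))))**2 = (257 + (-10 + (-3*(-1/24) + 48)))**2 = (257 + (-10 + (1/8 + 48)))**2 = (257 + (-10 + 385/8))**2 = (257 + 305/8)**2 = (2361/8)**2 = 5574321/64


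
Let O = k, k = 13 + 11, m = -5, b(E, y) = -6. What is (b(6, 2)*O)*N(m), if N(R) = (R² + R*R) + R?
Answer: -6480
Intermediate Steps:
k = 24
O = 24
N(R) = R + 2*R² (N(R) = (R² + R²) + R = 2*R² + R = R + 2*R²)
(b(6, 2)*O)*N(m) = (-6*24)*(-5*(1 + 2*(-5))) = -(-720)*(1 - 10) = -(-720)*(-9) = -144*45 = -6480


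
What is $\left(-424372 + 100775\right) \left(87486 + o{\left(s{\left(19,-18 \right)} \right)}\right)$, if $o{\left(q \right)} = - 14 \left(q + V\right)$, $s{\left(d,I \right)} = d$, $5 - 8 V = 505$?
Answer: $-28507277715$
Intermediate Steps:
$V = - \frac{125}{2}$ ($V = \frac{5}{8} - \frac{505}{8} = - \frac{125}{2} \approx -62.5$)
$o{\left(q \right)} = 875 - 14 q$ ($o{\left(q \right)} = - 14 \left(q - \frac{125}{2}\right) = - 14 \left(- \frac{125}{2} + q\right) = 875 - 14 q$)
$\left(-424372 + 100775\right) \left(87486 + o{\left(s{\left(19,-18 \right)} \right)}\right) = \left(-424372 + 100775\right) \left(87486 + \left(875 - 266\right)\right) = - 323597 \left(87486 + \left(875 - 266\right)\right) = - 323597 \left(87486 + 609\right) = \left(-323597\right) 88095 = -28507277715$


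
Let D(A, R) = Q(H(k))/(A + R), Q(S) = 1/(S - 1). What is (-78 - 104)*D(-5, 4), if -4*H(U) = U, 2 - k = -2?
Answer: -91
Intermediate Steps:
k = 4 (k = 2 - 1*(-2) = 2 + 2 = 4)
H(U) = -U/4
Q(S) = 1/(-1 + S)
D(A, R) = -1/(2*(A + R)) (D(A, R) = 1/((-1 - ¼*4)*(A + R)) = 1/((-1 - 1)*(A + R)) = 1/((-2)*(A + R)) = -1/(2*(A + R)))
(-78 - 104)*D(-5, 4) = (-78 - 104)*(-1/(2*(-5) + 2*4)) = -(-182)/(-10 + 8) = -(-182)/(-2) = -(-182)*(-1)/2 = -182*½ = -91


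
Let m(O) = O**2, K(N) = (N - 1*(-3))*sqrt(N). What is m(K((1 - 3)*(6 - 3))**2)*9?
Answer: 26244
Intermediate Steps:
K(N) = sqrt(N)*(3 + N) (K(N) = (N + 3)*sqrt(N) = (3 + N)*sqrt(N) = sqrt(N)*(3 + N))
m(K((1 - 3)*(6 - 3))**2)*9 = ((sqrt((1 - 3)*(6 - 3))*(3 + (1 - 3)*(6 - 3)))**2)**2*9 = ((sqrt(-2*3)*(3 - 2*3))**2)**2*9 = ((sqrt(-6)*(3 - 6))**2)**2*9 = (((I*sqrt(6))*(-3))**2)**2*9 = ((-3*I*sqrt(6))**2)**2*9 = (-54)**2*9 = 2916*9 = 26244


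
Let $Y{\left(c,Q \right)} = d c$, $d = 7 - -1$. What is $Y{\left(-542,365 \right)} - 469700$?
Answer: $-474036$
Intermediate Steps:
$d = 8$ ($d = 7 + 1 = 8$)
$Y{\left(c,Q \right)} = 8 c$
$Y{\left(-542,365 \right)} - 469700 = 8 \left(-542\right) - 469700 = -4336 - 469700 = -474036$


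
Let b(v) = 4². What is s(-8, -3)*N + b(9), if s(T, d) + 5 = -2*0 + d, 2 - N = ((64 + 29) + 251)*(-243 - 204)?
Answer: -1230144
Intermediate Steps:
b(v) = 16
N = 153770 (N = 2 - ((64 + 29) + 251)*(-243 - 204) = 2 - (93 + 251)*(-447) = 2 - 344*(-447) = 2 - 1*(-153768) = 2 + 153768 = 153770)
s(T, d) = -5 + d (s(T, d) = -5 + (-2*0 + d) = -5 + (0 + d) = -5 + d)
s(-8, -3)*N + b(9) = (-5 - 3)*153770 + 16 = -8*153770 + 16 = -1230160 + 16 = -1230144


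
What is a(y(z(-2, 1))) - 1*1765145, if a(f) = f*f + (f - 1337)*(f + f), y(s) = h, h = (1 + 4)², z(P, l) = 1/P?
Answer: -1830120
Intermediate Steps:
h = 25 (h = 5² = 25)
y(s) = 25
a(f) = f² + 2*f*(-1337 + f) (a(f) = f² + (-1337 + f)*(2*f) = f² + 2*f*(-1337 + f))
a(y(z(-2, 1))) - 1*1765145 = 25*(-2674 + 3*25) - 1*1765145 = 25*(-2674 + 75) - 1765145 = 25*(-2599) - 1765145 = -64975 - 1765145 = -1830120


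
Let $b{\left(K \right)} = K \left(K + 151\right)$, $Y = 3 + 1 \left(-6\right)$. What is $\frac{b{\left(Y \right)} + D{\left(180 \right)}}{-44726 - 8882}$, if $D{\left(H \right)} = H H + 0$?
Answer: $- \frac{7989}{13402} \approx -0.5961$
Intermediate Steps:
$D{\left(H \right)} = H^{2}$ ($D{\left(H \right)} = H^{2} + 0 = H^{2}$)
$Y = -3$ ($Y = 3 - 6 = -3$)
$b{\left(K \right)} = K \left(151 + K\right)$
$\frac{b{\left(Y \right)} + D{\left(180 \right)}}{-44726 - 8882} = \frac{- 3 \left(151 - 3\right) + 180^{2}}{-44726 - 8882} = \frac{\left(-3\right) 148 + 32400}{-53608} = \left(-444 + 32400\right) \left(- \frac{1}{53608}\right) = 31956 \left(- \frac{1}{53608}\right) = - \frac{7989}{13402}$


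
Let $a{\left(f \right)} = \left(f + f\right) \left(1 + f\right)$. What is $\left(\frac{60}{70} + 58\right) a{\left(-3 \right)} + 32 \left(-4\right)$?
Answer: $\frac{4048}{7} \approx 578.29$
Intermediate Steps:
$a{\left(f \right)} = 2 f \left(1 + f\right)$
$\left(\frac{60}{70} + 58\right) a{\left(-3 \right)} + 32 \left(-4\right) = \left(\frac{60}{70} + 58\right) 2 \left(-3\right) \left(1 - 3\right) + 32 \left(-4\right) = \left(60 \cdot \frac{1}{70} + 58\right) 2 \left(-3\right) \left(-2\right) - 128 = \left(\frac{6}{7} + 58\right) 12 - 128 = \frac{412}{7} \cdot 12 - 128 = \frac{4944}{7} - 128 = \frac{4048}{7}$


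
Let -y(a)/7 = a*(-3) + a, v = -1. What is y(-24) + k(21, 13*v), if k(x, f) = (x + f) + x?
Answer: -307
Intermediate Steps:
y(a) = 14*a (y(a) = -7*(a*(-3) + a) = -7*(-3*a + a) = -(-14)*a = 14*a)
k(x, f) = f + 2*x (k(x, f) = (f + x) + x = f + 2*x)
y(-24) + k(21, 13*v) = 14*(-24) + (13*(-1) + 2*21) = -336 + (-13 + 42) = -336 + 29 = -307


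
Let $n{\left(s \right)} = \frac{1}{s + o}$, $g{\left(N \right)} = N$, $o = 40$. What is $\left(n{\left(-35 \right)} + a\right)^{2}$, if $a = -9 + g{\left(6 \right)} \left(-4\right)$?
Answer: $\frac{26896}{25} \approx 1075.8$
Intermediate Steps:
$n{\left(s \right)} = \frac{1}{40 + s}$ ($n{\left(s \right)} = \frac{1}{s + 40} = \frac{1}{40 + s}$)
$a = -33$ ($a = -9 + 6 \left(-4\right) = -9 - 24 = -33$)
$\left(n{\left(-35 \right)} + a\right)^{2} = \left(\frac{1}{40 - 35} - 33\right)^{2} = \left(\frac{1}{5} - 33\right)^{2} = \left(- \frac{164}{5}\right)^{2} = \frac{26896}{25}$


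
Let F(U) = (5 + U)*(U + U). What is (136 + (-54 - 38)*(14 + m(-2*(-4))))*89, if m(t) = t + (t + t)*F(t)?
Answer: -27417696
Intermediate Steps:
F(U) = 2*U*(5 + U) (F(U) = (5 + U)*(2*U) = 2*U*(5 + U))
m(t) = t + 4*t²*(5 + t) (m(t) = t + (t + t)*(2*t*(5 + t)) = t + (2*t)*(2*t*(5 + t)) = t + 4*t²*(5 + t))
(136 + (-54 - 38)*(14 + m(-2*(-4))))*89 = (136 + (-54 - 38)*(14 + (-2*(-4))*(1 + 4*(-2*(-4))*(5 - 2*(-4)))))*89 = (136 - 92*(14 + 8*(1 + 4*8*(5 + 8))))*89 = (136 - 92*(14 + 8*(1 + 4*8*13)))*89 = (136 - 92*(14 + 8*(1 + 416)))*89 = (136 - 92*(14 + 8*417))*89 = (136 - 92*(14 + 3336))*89 = (136 - 92*3350)*89 = (136 - 308200)*89 = -308064*89 = -27417696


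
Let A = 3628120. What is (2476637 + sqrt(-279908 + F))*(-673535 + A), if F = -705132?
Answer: 7317434530645 + 11818340*I*sqrt(61565) ≈ 7.3174e+12 + 2.9324e+9*I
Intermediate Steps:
(2476637 + sqrt(-279908 + F))*(-673535 + A) = (2476637 + sqrt(-279908 - 705132))*(-673535 + 3628120) = (2476637 + sqrt(-985040))*2954585 = (2476637 + 4*I*sqrt(61565))*2954585 = 7317434530645 + 11818340*I*sqrt(61565)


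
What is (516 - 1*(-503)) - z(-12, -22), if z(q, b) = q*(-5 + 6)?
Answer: 1031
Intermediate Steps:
z(q, b) = q (z(q, b) = q*1 = q)
(516 - 1*(-503)) - z(-12, -22) = (516 - 1*(-503)) - 1*(-12) = (516 + 503) + 12 = 1019 + 12 = 1031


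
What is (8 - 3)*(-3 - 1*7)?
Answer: -50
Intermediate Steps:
(8 - 3)*(-3 - 1*7) = 5*(-3 - 7) = 5*(-10) = -50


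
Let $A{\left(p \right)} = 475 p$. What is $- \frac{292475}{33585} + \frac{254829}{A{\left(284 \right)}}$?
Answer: $- \frac{6179289107}{906123300} \approx -6.8195$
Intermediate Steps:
$- \frac{292475}{33585} + \frac{254829}{A{\left(284 \right)}} = - \frac{292475}{33585} + \frac{254829}{475 \cdot 284} = \left(-292475\right) \frac{1}{33585} + \frac{254829}{134900} = - \frac{58495}{6717} + 254829 \cdot \frac{1}{134900} = - \frac{58495}{6717} + \frac{254829}{134900} = - \frac{6179289107}{906123300}$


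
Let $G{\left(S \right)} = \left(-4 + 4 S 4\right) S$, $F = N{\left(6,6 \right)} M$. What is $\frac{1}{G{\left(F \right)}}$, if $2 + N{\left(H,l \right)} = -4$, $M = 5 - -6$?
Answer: $\frac{1}{69960} \approx 1.4294 \cdot 10^{-5}$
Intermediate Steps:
$M = 11$ ($M = 5 + 6 = 11$)
$N{\left(H,l \right)} = -6$ ($N{\left(H,l \right)} = -2 - 4 = -6$)
$F = -66$ ($F = \left(-6\right) 11 = -66$)
$G{\left(S \right)} = S \left(-4 + 16 S\right)$ ($G{\left(S \right)} = \left(-4 + 16 S\right) S = S \left(-4 + 16 S\right)$)
$\frac{1}{G{\left(F \right)}} = \frac{1}{4 \left(-66\right) \left(-1 + 4 \left(-66\right)\right)} = \frac{1}{4 \left(-66\right) \left(-1 - 264\right)} = \frac{1}{4 \left(-66\right) \left(-265\right)} = \frac{1}{69960}$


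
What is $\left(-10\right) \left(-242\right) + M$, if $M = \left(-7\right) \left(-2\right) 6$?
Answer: $2504$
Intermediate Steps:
$M = 84$ ($M = 14 \cdot 6 = 84$)
$\left(-10\right) \left(-242\right) + M = \left(-10\right) \left(-242\right) + 84 = 2420 + 84 = 2504$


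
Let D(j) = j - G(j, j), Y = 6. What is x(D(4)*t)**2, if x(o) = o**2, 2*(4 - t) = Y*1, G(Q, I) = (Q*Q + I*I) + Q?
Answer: 1048576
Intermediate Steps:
G(Q, I) = Q + I**2 + Q**2 (G(Q, I) = (Q**2 + I**2) + Q = (I**2 + Q**2) + Q = Q + I**2 + Q**2)
t = 1 (t = 4 - 3 = 1)
D(j) = -2*j**2 (D(j) = j - (j + j**2 + j**2) = j - (j + 2*j**2) = j + (-j - 2*j**2) = -2*j**2)
x(D(4)*t)**2 = ((-2*4**2*1)**2)**2 = ((-2*16*1)**2)**2 = ((-32*1)**2)**2 = ((-32)**2)**2 = 1024**2 = 1048576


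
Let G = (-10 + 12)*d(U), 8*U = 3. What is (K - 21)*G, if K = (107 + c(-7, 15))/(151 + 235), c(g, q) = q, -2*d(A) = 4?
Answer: 15968/193 ≈ 82.736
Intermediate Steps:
U = 3/8 (U = (1/8)*3 = 3/8 ≈ 0.37500)
d(A) = -2 (d(A) = -1/2*4 = -2)
G = -4 (G = (-10 + 12)*(-2) = 2*(-2) = -4)
K = 61/193 (K = (107 + 15)/(151 + 235) = 122/386 = 122*(1/386) = 61/193 ≈ 0.31606)
(K - 21)*G = (61/193 - 21)*(-4) = -3992/193*(-4) = 15968/193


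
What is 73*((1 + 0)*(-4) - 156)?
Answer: -11680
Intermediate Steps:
73*((1 + 0)*(-4) - 156) = 73*(1*(-4) - 156) = 73*(-4 - 156) = 73*(-160) = -11680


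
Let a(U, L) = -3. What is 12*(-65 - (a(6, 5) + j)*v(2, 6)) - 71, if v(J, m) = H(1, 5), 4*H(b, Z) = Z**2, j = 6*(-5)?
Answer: 1624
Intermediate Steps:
j = -30
H(b, Z) = Z**2/4
v(J, m) = 25/4 (v(J, m) = (1/4)*5**2 = (1/4)*25 = 25/4)
12*(-65 - (a(6, 5) + j)*v(2, 6)) - 71 = 12*(-65 - (-3 - 30)*25/4) - 71 = 12*(-65 - (-33)*25/4) - 71 = 12*(-65 - 1*(-825/4)) - 71 = 12*(-65 + 825/4) - 71 = 12*(565/4) - 71 = 1695 - 71 = 1624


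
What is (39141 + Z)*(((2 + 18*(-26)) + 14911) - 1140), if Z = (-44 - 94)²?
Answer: 774151425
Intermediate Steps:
Z = 19044 (Z = (-138)² = 19044)
(39141 + Z)*(((2 + 18*(-26)) + 14911) - 1140) = (39141 + 19044)*(((2 + 18*(-26)) + 14911) - 1140) = 58185*(((2 - 468) + 14911) - 1140) = 58185*((-466 + 14911) - 1140) = 58185*(14445 - 1140) = 58185*13305 = 774151425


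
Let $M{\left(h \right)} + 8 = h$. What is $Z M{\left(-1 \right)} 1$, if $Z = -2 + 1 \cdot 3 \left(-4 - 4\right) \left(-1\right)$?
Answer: $-198$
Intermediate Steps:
$M{\left(h \right)} = -8 + h$
$Z = 22$ ($Z = -2 + 3 \left(-8\right) \left(-1\right) = -2 - -24 = -2 + 24 = 22$)
$Z M{\left(-1 \right)} 1 = 22 \left(-8 - 1\right) 1 = 22 \left(-9\right) 1 = \left(-198\right) 1 = -198$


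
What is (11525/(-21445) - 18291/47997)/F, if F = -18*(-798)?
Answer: -15756932/246413382201 ≈ -6.3945e-5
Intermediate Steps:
F = 14364
(11525/(-21445) - 18291/47997)/F = (11525/(-21445) - 18291/47997)/14364 = (11525*(-1/21445) - 18291*1/47997)*(1/14364) = (-2305/4289 - 6097/15999)*(1/14364) = -63027728/68619711*1/14364 = -15756932/246413382201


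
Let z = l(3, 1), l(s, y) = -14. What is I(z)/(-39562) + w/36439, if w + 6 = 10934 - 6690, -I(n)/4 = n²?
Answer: 7547382/55446143 ≈ 0.13612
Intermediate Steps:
z = -14
I(n) = -4*n²
w = 4238 (w = -6 + (10934 - 6690) = -6 + 4244 = 4238)
I(z)/(-39562) + w/36439 = -4*(-14)²/(-39562) + 4238/36439 = -4*196*(-1/39562) + 4238*(1/36439) = -784*(-1/39562) + 326/2803 = 392/19781 + 326/2803 = 7547382/55446143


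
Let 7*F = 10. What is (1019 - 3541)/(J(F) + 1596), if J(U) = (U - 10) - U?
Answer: -97/61 ≈ -1.5902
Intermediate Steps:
F = 10/7 (F = (1/7)*10 = 10/7 ≈ 1.4286)
J(U) = -10 (J(U) = (-10 + U) - U = -10)
(1019 - 3541)/(J(F) + 1596) = (1019 - 3541)/(-10 + 1596) = -2522/1586 = -2522*1/1586 = -97/61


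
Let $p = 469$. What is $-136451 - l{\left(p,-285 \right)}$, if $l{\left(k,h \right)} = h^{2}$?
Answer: $-217676$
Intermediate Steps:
$-136451 - l{\left(p,-285 \right)} = -136451 - \left(-285\right)^{2} = -136451 - 81225 = -217676$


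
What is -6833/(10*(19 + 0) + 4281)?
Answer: -6833/4471 ≈ -1.5283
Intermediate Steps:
-6833/(10*(19 + 0) + 4281) = -6833/(10*19 + 4281) = -6833/(190 + 4281) = -6833/4471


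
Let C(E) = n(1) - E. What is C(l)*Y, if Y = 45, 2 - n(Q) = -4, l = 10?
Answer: -180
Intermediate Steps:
n(Q) = 6 (n(Q) = 2 - 1*(-4) = 2 + 4 = 6)
C(E) = 6 - E
C(l)*Y = (6 - 1*10)*45 = (6 - 10)*45 = -4*45 = -180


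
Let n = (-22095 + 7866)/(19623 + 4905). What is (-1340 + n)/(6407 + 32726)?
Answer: -10960583/319951408 ≈ -0.034257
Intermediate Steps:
n = -4743/8176 (n = -14229/24528 = -14229*1/24528 = -4743/8176 ≈ -0.58011)
(-1340 + n)/(6407 + 32726) = (-1340 - 4743/8176)/(6407 + 32726) = -10960583/8176/39133 = -10960583/8176*1/39133 = -10960583/319951408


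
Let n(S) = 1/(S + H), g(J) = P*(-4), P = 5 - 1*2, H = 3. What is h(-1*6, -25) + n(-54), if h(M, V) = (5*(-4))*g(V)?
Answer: 12239/51 ≈ 239.98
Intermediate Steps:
P = 3 (P = 5 - 2 = 3)
g(J) = -12 (g(J) = 3*(-4) = -12)
h(M, V) = 240 (h(M, V) = (5*(-4))*(-12) = -20*(-12) = 240)
n(S) = 1/(3 + S) (n(S) = 1/(S + 3) = 1/(3 + S))
h(-1*6, -25) + n(-54) = 240 + 1/(3 - 54) = 240 + 1/(-51) = 240 - 1/51 = 12239/51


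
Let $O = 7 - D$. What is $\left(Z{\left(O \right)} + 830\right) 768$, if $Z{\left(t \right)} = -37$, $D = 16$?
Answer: $609024$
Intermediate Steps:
$O = -9$ ($O = 7 - 16 = -9$)
$\left(Z{\left(O \right)} + 830\right) 768 = \left(-37 + 830\right) 768 = 793 \cdot 768 = 609024$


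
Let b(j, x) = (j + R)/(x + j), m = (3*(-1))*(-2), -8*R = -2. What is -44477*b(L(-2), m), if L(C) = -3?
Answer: 489247/12 ≈ 40771.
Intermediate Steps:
R = ¼ (R = -⅛*(-2) = ¼ ≈ 0.25000)
m = 6 (m = -3*(-2) = 6)
b(j, x) = (¼ + j)/(j + x) (b(j, x) = (j + ¼)/(x + j) = (¼ + j)/(j + x))
-44477*b(L(-2), m) = -44477*(¼ - 3)/(-3 + 6) = -44477*(-11)/(3*4) = -44477*(-11/12) = 489247/12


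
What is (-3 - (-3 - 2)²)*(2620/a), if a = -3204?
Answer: 18340/801 ≈ 22.896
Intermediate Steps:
(-3 - (-3 - 2)²)*(2620/a) = (-3 - (-3 - 2)²)*(2620/(-3204)) = (-3 - 1*(-5)²)*(2620*(-1/3204)) = (-3 - 1*25)*(-655/801) = (-3 - 25)*(-655/801) = -28*(-655/801) = 18340/801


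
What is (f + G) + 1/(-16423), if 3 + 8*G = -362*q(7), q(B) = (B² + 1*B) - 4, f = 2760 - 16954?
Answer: -2174060325/131384 ≈ -16547.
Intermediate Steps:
f = -14194
q(B) = -4 + B + B² (q(B) = (B² + B) - 4 = (B + B²) - 4 = -4 + B + B²)
G = -18827/8 (G = -3/8 + (-362*(-4 + 7 + 7²))/8 = -3/8 + (-362*(-4 + 7 + 49))/8 = -3/8 + (-362*52)/8 = -3/8 + (⅛)*(-18824) = -3/8 - 2353 = -18827/8 ≈ -2353.4)
(f + G) + 1/(-16423) = (-14194 - 18827/8) + 1/(-16423) = -132379/8 - 1/16423 = -2174060325/131384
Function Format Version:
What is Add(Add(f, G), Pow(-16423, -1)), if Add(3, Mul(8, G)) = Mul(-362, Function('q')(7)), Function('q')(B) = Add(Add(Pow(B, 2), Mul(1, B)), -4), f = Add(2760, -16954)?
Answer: Rational(-2174060325, 131384) ≈ -16547.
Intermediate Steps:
f = -14194
Function('q')(B) = Add(-4, B, Pow(B, 2)) (Function('q')(B) = Add(Add(Pow(B, 2), B), -4) = Add(Add(B, Pow(B, 2)), -4) = Add(-4, B, Pow(B, 2)))
G = Rational(-18827, 8) (G = Add(Rational(-3, 8), Mul(Rational(1, 8), Mul(-362, Add(-4, 7, Pow(7, 2))))) = Add(Rational(-3, 8), Mul(Rational(1, 8), Mul(-362, Add(-4, 7, 49)))) = Add(Rational(-3, 8), Mul(Rational(1, 8), Mul(-362, 52))) = Add(Rational(-3, 8), Mul(Rational(1, 8), -18824)) = Add(Rational(-3, 8), -2353) = Rational(-18827, 8) ≈ -2353.4)
Add(Add(f, G), Pow(-16423, -1)) = Add(Add(-14194, Rational(-18827, 8)), Pow(-16423, -1)) = Add(Rational(-132379, 8), Rational(-1, 16423)) = Rational(-2174060325, 131384)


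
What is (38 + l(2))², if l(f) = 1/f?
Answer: 5929/4 ≈ 1482.3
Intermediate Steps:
(38 + l(2))² = (38 + 1/2)² = (38 + ½)² = (77/2)² = 5929/4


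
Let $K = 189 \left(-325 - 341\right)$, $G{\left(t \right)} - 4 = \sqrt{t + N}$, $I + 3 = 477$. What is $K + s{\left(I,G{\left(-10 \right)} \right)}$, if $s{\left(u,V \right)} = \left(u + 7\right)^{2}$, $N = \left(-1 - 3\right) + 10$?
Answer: $105487$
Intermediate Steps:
$N = 6$ ($N = -4 + 10 = 6$)
$I = 474$ ($I = -3 + 477 = 474$)
$G{\left(t \right)} = 4 + \sqrt{6 + t}$ ($G{\left(t \right)} = 4 + \sqrt{t + 6} = 4 + \sqrt{6 + t}$)
$K = -125874$ ($K = 189 \left(-666\right) = -125874$)
$s{\left(u,V \right)} = \left(7 + u\right)^{2}$
$K + s{\left(I,G{\left(-10 \right)} \right)} = -125874 + \left(7 + 474\right)^{2} = -125874 + 481^{2} = -125874 + 231361 = 105487$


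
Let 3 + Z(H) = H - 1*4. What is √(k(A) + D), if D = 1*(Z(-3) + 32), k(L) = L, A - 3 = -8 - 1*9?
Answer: 2*√2 ≈ 2.8284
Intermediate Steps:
Z(H) = -7 + H (Z(H) = -3 + (H - 1*4) = -3 + (H - 4) = -3 + (-4 + H) = -7 + H)
A = -14 (A = 3 + (-8 - 1*9) = 3 + (-8 - 9) = 3 - 17 = -14)
D = 22 (D = 1*((-7 - 3) + 32) = 1*(-10 + 32) = 1*22 = 22)
√(k(A) + D) = √(-14 + 22) = √8 = 2*√2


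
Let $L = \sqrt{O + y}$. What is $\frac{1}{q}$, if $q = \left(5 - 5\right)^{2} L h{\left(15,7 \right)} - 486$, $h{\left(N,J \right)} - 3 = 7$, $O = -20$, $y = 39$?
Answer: $- \frac{1}{486} \approx -0.0020576$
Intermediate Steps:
$L = \sqrt{19}$ ($L = \sqrt{-20 + 39} = \sqrt{19} \approx 4.3589$)
$h{\left(N,J \right)} = 10$ ($h{\left(N,J \right)} = 3 + 7 = 10$)
$q = -486$ ($q = \left(5 - 5\right)^{2} \sqrt{19} \cdot 10 - 486 = 0^{2} \sqrt{19} \cdot 10 - 486 = 0 \sqrt{19} \cdot 10 - 486 = 0 \cdot 10 - 486 = 0 - 486 = -486$)
$\frac{1}{q} = \frac{1}{-486} = - \frac{1}{486}$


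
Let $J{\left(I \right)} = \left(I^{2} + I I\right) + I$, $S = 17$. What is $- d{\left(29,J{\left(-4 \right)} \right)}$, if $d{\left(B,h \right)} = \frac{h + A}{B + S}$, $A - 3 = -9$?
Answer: $- \frac{11}{23} \approx -0.47826$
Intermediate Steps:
$A = -6$ ($A = 3 - 9 = -6$)
$J{\left(I \right)} = I + 2 I^{2}$ ($J{\left(I \right)} = \left(I^{2} + I^{2}\right) + I = 2 I^{2} + I = I + 2 I^{2}$)
$d{\left(B,h \right)} = \frac{-6 + h}{17 + B}$ ($d{\left(B,h \right)} = \frac{h - 6}{B + 17} = \frac{-6 + h}{17 + B}$)
$- d{\left(29,J{\left(-4 \right)} \right)} = - \frac{-6 - 4 \left(1 + 2 \left(-4\right)\right)}{17 + 29} = - \frac{-6 - 4 \left(1 - 8\right)}{46} = - \frac{-6 - -28}{46} = - \frac{-6 + 28}{46} = - \frac{22}{46} = \left(-1\right) \frac{11}{23} = - \frac{11}{23}$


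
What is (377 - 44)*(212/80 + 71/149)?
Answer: 3102561/2980 ≈ 1041.1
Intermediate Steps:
(377 - 44)*(212/80 + 71/149) = 333*(212*(1/80) + 71*(1/149)) = 333*(53/20 + 71/149) = 333*(9317/2980) = 3102561/2980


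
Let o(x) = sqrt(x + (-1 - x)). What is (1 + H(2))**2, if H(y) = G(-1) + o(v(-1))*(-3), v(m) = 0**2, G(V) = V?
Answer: -9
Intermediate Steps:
v(m) = 0
o(x) = I (o(x) = sqrt(-1) = I)
H(y) = -1 - 3*I (H(y) = -1 + I*(-3) = -1 - 3*I)
(1 + H(2))**2 = (1 + (-1 - 3*I))**2 = (-3*I)**2 = -9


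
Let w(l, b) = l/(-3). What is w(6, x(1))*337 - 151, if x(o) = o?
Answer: -825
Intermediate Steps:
w(l, b) = -l/3 (w(l, b) = l*(-1/3) = -l/3)
w(6, x(1))*337 - 151 = -1/3*6*337 - 151 = -2*337 - 151 = -674 - 151 = -825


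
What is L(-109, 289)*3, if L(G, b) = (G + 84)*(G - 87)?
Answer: 14700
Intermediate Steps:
L(G, b) = (-87 + G)*(84 + G) (L(G, b) = (84 + G)*(-87 + G) = (-87 + G)*(84 + G))
L(-109, 289)*3 = (-7308 + (-109)² - 3*(-109))*3 = (-7308 + 11881 + 327)*3 = 4900*3 = 14700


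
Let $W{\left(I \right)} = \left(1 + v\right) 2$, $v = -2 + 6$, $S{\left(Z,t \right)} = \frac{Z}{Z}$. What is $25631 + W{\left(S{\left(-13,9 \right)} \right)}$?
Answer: $25641$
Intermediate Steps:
$S{\left(Z,t \right)} = 1$
$v = 4$
$W{\left(I \right)} = 10$ ($W{\left(I \right)} = \left(1 + 4\right) 2 = 5 \cdot 2 = 10$)
$25631 + W{\left(S{\left(-13,9 \right)} \right)} = 25631 + 10 = 25641$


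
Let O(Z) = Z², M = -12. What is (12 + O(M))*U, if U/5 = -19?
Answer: -14820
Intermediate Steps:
U = -95 (U = 5*(-19) = -95)
(12 + O(M))*U = (12 + (-12)²)*(-95) = (12 + 144)*(-95) = 156*(-95) = -14820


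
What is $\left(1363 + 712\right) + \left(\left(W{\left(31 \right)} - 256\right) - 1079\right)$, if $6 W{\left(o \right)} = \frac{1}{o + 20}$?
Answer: $\frac{226441}{306} \approx 740.0$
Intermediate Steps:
$W{\left(o \right)} = \frac{1}{6 \left(20 + o\right)}$ ($W{\left(o \right)} = \frac{1}{6 \left(o + 20\right)} = \frac{1}{6 \left(20 + o\right)}$)
$\left(1363 + 712\right) + \left(\left(W{\left(31 \right)} - 256\right) - 1079\right) = \left(1363 + 712\right) - \left(1335 - \frac{1}{6 \left(20 + 31\right)}\right) = 2075 - \left(1335 - \frac{1}{306}\right) = 2075 + \left(\left(\frac{1}{6} \cdot \frac{1}{51} - 256\right) - 1079\right) = 2075 + \left(\left(\frac{1}{306} - 256\right) - 1079\right) = 2075 - \frac{408509}{306} = \frac{226441}{306}$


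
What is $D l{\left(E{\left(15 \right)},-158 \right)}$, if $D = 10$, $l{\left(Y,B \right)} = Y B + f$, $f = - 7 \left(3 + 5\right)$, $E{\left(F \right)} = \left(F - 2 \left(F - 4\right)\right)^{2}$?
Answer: $-77980$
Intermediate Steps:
$E{\left(F \right)} = \left(8 - F\right)^{2}$ ($E{\left(F \right)} = \left(F - 2 \left(-4 + F\right)\right)^{2} = \left(F - \left(-8 + 2 F\right)\right)^{2} = \left(8 - F\right)^{2}$)
$f = -56$ ($f = \left(-7\right) 8 = -56$)
$l{\left(Y,B \right)} = -56 + B Y$ ($l{\left(Y,B \right)} = Y B - 56 = B Y - 56 = -56 + B Y$)
$D l{\left(E{\left(15 \right)},-158 \right)} = 10 \left(-56 - 158 \left(-8 + 15\right)^{2}\right) = 10 \left(-56 - 158 \cdot 7^{2}\right) = 10 \left(-56 - 7742\right) = 10 \left(-7798\right) = -77980$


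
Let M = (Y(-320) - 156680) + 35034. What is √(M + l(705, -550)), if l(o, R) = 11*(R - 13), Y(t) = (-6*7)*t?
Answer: 3*I*√12711 ≈ 338.23*I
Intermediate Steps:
Y(t) = -42*t
l(o, R) = -143 + 11*R (l(o, R) = 11*(-13 + R) = -143 + 11*R)
M = -108206 (M = (-42*(-320) - 156680) + 35034 = (13440 - 156680) + 35034 = -143240 + 35034 = -108206)
√(M + l(705, -550)) = √(-108206 + (-143 + 11*(-550))) = √(-108206 + (-143 - 6050)) = √(-108206 - 6193) = √(-114399) = 3*I*√12711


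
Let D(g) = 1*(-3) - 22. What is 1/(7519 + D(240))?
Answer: 1/7494 ≈ 0.00013344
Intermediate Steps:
D(g) = -25 (D(g) = -3 - 22 = -25)
1/(7519 + D(240)) = 1/(7519 - 25) = 1/7494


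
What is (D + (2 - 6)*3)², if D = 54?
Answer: 1764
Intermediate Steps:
(D + (2 - 6)*3)² = (54 + (2 - 6)*3)² = (54 - 4*3)² = (54 - 12)² = 42² = 1764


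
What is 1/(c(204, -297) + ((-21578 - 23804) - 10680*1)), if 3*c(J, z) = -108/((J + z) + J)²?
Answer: -1369/76748882 ≈ -1.7837e-5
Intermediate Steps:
c(J, z) = -36/(z + 2*J)² (c(J, z) = (-108/((J + z) + J)²)/3 = (-108/(z + 2*J)²)/3 = -36/(z + 2*J)²)
1/(c(204, -297) + ((-21578 - 23804) - 10680*1)) = 1/(-36/(-297 + 2*204)² + ((-21578 - 23804) - 10680*1)) = 1/(-36/(-297 + 408)² + (-45382 - 10680)) = 1/(-36/111² - 56062) = 1/(-36*1/12321 - 56062) = 1/(-4/1369 - 56062) = 1/(-76748882/1369) = -1369/76748882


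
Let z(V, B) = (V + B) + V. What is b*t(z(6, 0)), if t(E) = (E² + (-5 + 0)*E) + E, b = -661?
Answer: -63456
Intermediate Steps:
z(V, B) = B + 2*V (z(V, B) = (B + V) + V = B + 2*V)
t(E) = E² - 4*E (t(E) = (E² - 5*E) + E = E² - 4*E)
b*t(z(6, 0)) = -661*(0 + 2*6)*(-4 + (0 + 2*6)) = -661*(0 + 12)*(-4 + (0 + 12)) = -7932*(-4 + 12) = -7932*8 = -661*96 = -63456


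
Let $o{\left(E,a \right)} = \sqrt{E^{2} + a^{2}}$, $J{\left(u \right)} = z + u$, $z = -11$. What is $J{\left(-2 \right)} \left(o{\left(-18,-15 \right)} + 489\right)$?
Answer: $-6357 - 39 \sqrt{61} \approx -6661.6$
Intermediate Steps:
$J{\left(u \right)} = -11 + u$
$J{\left(-2 \right)} \left(o{\left(-18,-15 \right)} + 489\right) = \left(-11 - 2\right) \left(\sqrt{\left(-18\right)^{2} + \left(-15\right)^{2}} + 489\right) = - 13 \left(\sqrt{324 + 225} + 489\right) = - 13 \left(\sqrt{549} + 489\right) = - 13 \left(3 \sqrt{61} + 489\right) = - 13 \left(489 + 3 \sqrt{61}\right) = -6357 - 39 \sqrt{61}$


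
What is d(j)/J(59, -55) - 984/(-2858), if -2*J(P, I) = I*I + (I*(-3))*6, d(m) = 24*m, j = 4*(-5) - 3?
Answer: 3552996/5737435 ≈ 0.61927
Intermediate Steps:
j = -23 (j = -20 - 3 = -23)
J(P, I) = 9*I - I²/2 (J(P, I) = -(I*I + (I*(-3))*6)/2 = -(I² - 3*I*6)/2 = -(I² - 18*I)/2 = 9*I - I²/2)
d(j)/J(59, -55) - 984/(-2858) = (24*(-23))/(((½)*(-55)*(18 - 1*(-55)))) - 984/(-2858) = -552*(-2/(55*(18 + 55))) - 984*(-1/2858) = -552/((½)*(-55)*73) + 492/1429 = -552/(-4015/2) + 492/1429 = -552*(-2/4015) + 492/1429 = 1104/4015 + 492/1429 = 3552996/5737435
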